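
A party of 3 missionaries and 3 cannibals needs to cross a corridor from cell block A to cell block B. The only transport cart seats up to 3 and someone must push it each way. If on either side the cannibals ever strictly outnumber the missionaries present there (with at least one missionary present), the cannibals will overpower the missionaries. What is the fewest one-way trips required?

5

Counting alone: each trip to cell block B takes at most 3 across and each return brings at least 1 back, so after t trips out (and t−1 returns) at most 3t − (t−1) of the 6 are across; that first reaches 6 at t = 3, so at least 5 crossings are needed.
The plan below uses exactly 5 crossings, so it is optimal:
1. 2 cannibals → cell block B.  (cell block A: 3M 1C; cell block B: 0M 2C)
2. 1 cannibal ← cell block A.  (cell block A: 3M 2C; cell block B: 0M 1C)
3. 3 missionaries → cell block B.  (cell block A: 0M 2C; cell block B: 3M 1C)
4. 1 cannibal ← cell block A.  (cell block A: 0M 3C; cell block B: 3M 0C)
5. 3 cannibals → cell block B.  (cell block A: 0M 0C; cell block B: 3M 3C)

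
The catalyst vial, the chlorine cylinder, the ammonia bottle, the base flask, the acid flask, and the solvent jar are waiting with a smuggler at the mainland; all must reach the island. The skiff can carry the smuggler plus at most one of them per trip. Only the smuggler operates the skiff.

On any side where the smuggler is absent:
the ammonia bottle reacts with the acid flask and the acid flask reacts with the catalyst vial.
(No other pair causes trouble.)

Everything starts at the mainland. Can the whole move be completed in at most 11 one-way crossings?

No

Counting alone: the smuggler can take at most 1 across per trip to the island, so moving all 6 needs at least 6 loaded trips out, with a return between consecutive ones — at least 11 crossings.
The safety rule pushes this higher. Following every safe sequence of crossings, the most of the 6 that can be at the island as the skiff arrives there on crossing 11 is 5 — never all 6.
So the move cannot be finished within 11 crossings. (The shortest complete plan takes 13:)
1. Smuggler goes to the island with the acid flask.  [the mainland: the ammonia bottle, the base flask, the catalyst vial, the chlorine cylinder, the solvent jar | the island: the acid flask]
2. Smuggler goes back to the mainland alone.  [the mainland: the ammonia bottle, the base flask, the catalyst vial, the chlorine cylinder, the solvent jar | the island: the acid flask]
3. Smuggler goes to the island with the catalyst vial.  [the mainland: the ammonia bottle, the base flask, the chlorine cylinder, the solvent jar | the island: the acid flask, the catalyst vial]
4. Smuggler goes back to the mainland with the acid flask.  [the mainland: the acid flask, the ammonia bottle, the base flask, the chlorine cylinder, the solvent jar | the island: the catalyst vial]
5. Smuggler goes to the island with the ammonia bottle.  [the mainland: the acid flask, the base flask, the chlorine cylinder, the solvent jar | the island: the ammonia bottle, the catalyst vial]
6. Smuggler goes back to the mainland alone.  [the mainland: the acid flask, the base flask, the chlorine cylinder, the solvent jar | the island: the ammonia bottle, the catalyst vial]
7. Smuggler goes to the island with the chlorine cylinder.  [the mainland: the acid flask, the base flask, the solvent jar | the island: the ammonia bottle, the catalyst vial, the chlorine cylinder]
8. Smuggler goes back to the mainland alone.  [the mainland: the acid flask, the base flask, the solvent jar | the island: the ammonia bottle, the catalyst vial, the chlorine cylinder]
9. Smuggler goes to the island with the base flask.  [the mainland: the acid flask, the solvent jar | the island: the ammonia bottle, the base flask, the catalyst vial, the chlorine cylinder]
10. Smuggler goes back to the mainland alone.  [the mainland: the acid flask, the solvent jar | the island: the ammonia bottle, the base flask, the catalyst vial, the chlorine cylinder]
11. Smuggler goes to the island with the solvent jar.  [the mainland: the acid flask | the island: the ammonia bottle, the base flask, the catalyst vial, the chlorine cylinder, the solvent jar]
12. Smuggler goes back to the mainland alone.  [the mainland: the acid flask | the island: the ammonia bottle, the base flask, the catalyst vial, the chlorine cylinder, the solvent jar]
13. Smuggler goes to the island with the acid flask.  [the mainland: — | the island: the acid flask, the ammonia bottle, the base flask, the catalyst vial, the chlorine cylinder, the solvent jar]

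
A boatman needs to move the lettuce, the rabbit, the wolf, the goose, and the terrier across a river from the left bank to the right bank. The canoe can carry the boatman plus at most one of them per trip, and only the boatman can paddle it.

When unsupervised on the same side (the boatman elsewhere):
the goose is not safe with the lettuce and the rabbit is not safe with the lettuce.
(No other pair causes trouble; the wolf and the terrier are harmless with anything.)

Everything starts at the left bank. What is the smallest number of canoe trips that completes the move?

11

Counting alone: the boatman can take at most 1 across per trip to the right bank, so moving all 5 needs at least 5 loaded trips out, with a return between consecutive ones — at least 9 crossings.
The safety rule pushes this higher. Following every safe sequence of crossings, the most of the 5 that can be at the right bank as the canoe arrives there on crossing 9 is 4 — never all 5.
So no plan with fewer than 11 crossings exists, and this one achieves 11:
1. Boatman goes to the right bank with the lettuce.
2. Boatman goes back to the left bank alone.
3. Boatman goes to the right bank with the rabbit.
4. Boatman goes back to the left bank with the lettuce.
5. Boatman goes to the right bank with the goose.
6. Boatman goes back to the left bank alone.
7. Boatman goes to the right bank with the wolf.
8. Boatman goes back to the left bank alone.
9. Boatman goes to the right bank with the terrier.
10. Boatman goes back to the left bank alone.
11. Boatman goes to the right bank with the lettuce.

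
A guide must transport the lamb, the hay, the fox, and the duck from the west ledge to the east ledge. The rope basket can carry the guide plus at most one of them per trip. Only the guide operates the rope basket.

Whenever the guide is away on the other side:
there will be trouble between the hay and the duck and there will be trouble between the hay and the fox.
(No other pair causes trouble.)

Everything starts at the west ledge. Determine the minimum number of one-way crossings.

9

Counting alone: the guide can take at most 1 across per trip to the east ledge, so moving all 4 needs at least 4 loaded trips out, with a return between consecutive ones — at least 7 crossings.
The safety rule pushes this higher. Following every safe sequence of crossings, the most of the 4 that can be at the east ledge as the rope basket arrives there on crossing 7 is 3 — never all 4.
So no plan with fewer than 9 crossings exists, and this one achieves 9:
1. Guide goes to the east ledge with the hay.  [the west ledge: the duck, the fox, the lamb | the east ledge: the hay]
2. Guide goes back to the west ledge alone.  [the west ledge: the duck, the fox, the lamb | the east ledge: the hay]
3. Guide goes to the east ledge with the lamb.  [the west ledge: the duck, the fox | the east ledge: the hay, the lamb]
4. Guide goes back to the west ledge alone.  [the west ledge: the duck, the fox | the east ledge: the hay, the lamb]
5. Guide goes to the east ledge with the fox.  [the west ledge: the duck | the east ledge: the fox, the hay, the lamb]
6. Guide goes back to the west ledge with the hay.  [the west ledge: the duck, the hay | the east ledge: the fox, the lamb]
7. Guide goes to the east ledge with the duck.  [the west ledge: the hay | the east ledge: the duck, the fox, the lamb]
8. Guide goes back to the west ledge alone.  [the west ledge: the hay | the east ledge: the duck, the fox, the lamb]
9. Guide goes to the east ledge with the hay.  [the west ledge: — | the east ledge: the duck, the fox, the hay, the lamb]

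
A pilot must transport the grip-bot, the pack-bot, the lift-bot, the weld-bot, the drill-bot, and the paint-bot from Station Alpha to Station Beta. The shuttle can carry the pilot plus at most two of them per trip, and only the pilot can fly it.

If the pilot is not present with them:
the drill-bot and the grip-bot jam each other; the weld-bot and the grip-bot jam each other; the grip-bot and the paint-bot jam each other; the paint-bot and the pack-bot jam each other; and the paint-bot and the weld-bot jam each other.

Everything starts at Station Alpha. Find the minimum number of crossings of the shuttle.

Counting alone: the pilot can take at most 2 across per trip to Station Beta, so moving all 6 needs at least 3 loaded trips out, with a return between consecutive ones — at least 5 crossings.
The safety rule pushes this higher. Following every safe sequence of crossings, the most of the 6 that can be at Station Beta as the shuttle arrives there on crossings 5, 7 is 4, 5 respectively — never all 6.
So no plan with fewer than 9 crossings exists, and this one achieves 9:
1. Pilot goes to Station Beta with the grip-bot and the paint-bot.  [Station Alpha: the drill-bot, the lift-bot, the pack-bot, the weld-bot | Station Beta: the grip-bot, the paint-bot]
2. Pilot goes back to Station Alpha with the grip-bot.  [Station Alpha: the drill-bot, the grip-bot, the lift-bot, the pack-bot, the weld-bot | Station Beta: the paint-bot]
3. Pilot goes to Station Beta with the grip-bot and the pack-bot.  [Station Alpha: the drill-bot, the lift-bot, the weld-bot | Station Beta: the grip-bot, the pack-bot, the paint-bot]
4. Pilot goes back to Station Alpha with the paint-bot.  [Station Alpha: the drill-bot, the lift-bot, the paint-bot, the weld-bot | Station Beta: the grip-bot, the pack-bot]
5. Pilot goes to Station Beta with the lift-bot and the weld-bot.  [Station Alpha: the drill-bot, the paint-bot | Station Beta: the grip-bot, the lift-bot, the pack-bot, the weld-bot]
6. Pilot goes back to Station Alpha with the grip-bot.  [Station Alpha: the drill-bot, the grip-bot, the paint-bot | Station Beta: the lift-bot, the pack-bot, the weld-bot]
7. Pilot goes to Station Beta with the drill-bot and the grip-bot.  [Station Alpha: the paint-bot | Station Beta: the drill-bot, the grip-bot, the lift-bot, the pack-bot, the weld-bot]
8. Pilot goes back to Station Alpha with the grip-bot.  [Station Alpha: the grip-bot, the paint-bot | Station Beta: the drill-bot, the lift-bot, the pack-bot, the weld-bot]
9. Pilot goes to Station Beta with the grip-bot and the paint-bot.  [Station Alpha: — | Station Beta: the drill-bot, the grip-bot, the lift-bot, the pack-bot, the paint-bot, the weld-bot]

9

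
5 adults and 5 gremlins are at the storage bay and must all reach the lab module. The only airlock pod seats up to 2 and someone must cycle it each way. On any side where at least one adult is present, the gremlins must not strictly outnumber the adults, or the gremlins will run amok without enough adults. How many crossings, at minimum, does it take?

Following every safe sequence of crossings from the start, the most of the 10 that can be at the lab module as the airlock pod arrives there on crossings 1, 3, 5, 7 is 2, 3, 4, 5 respectively; the best ever achieved is 5 of 10.
From crossing 9 on, no configuration arises that was not already reachable earlier: only 13 distinct safe configurations (who is on which side, and where the airlock pod is) can ever be reached, none of them has everyone across, and every continuation just revisits them. They are: 0 adults + 0 gremlins across (airlock pod back at the start); 0 adults + 1 gremlin across (airlock pod there); 0 adults + 1 gremlin across (airlock pod back at the start); 0 adults + 2 gremlins across (airlock pod there); 0 adults + 2 gremlins across (airlock pod back at the start); 0 adults + 3 gremlins across (airlock pod there); 0 adults + 3 gremlins across (airlock pod back at the start); 0 adults + 4 gremlins across (airlock pod there); 0 adults + 4 gremlins across (airlock pod back at the start); 0 adults + 5 gremlins across (airlock pod there); 1 adult + 1 gremlin across (airlock pod there); 1 adult + 1 gremlin across (airlock pod back at the start); 2 adults + 2 gremlins across (airlock pod there). So no valid plan exists.

impossible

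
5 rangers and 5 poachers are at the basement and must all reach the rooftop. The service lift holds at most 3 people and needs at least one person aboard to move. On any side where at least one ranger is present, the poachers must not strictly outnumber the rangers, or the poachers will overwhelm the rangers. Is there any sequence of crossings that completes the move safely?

Yes

1. 2 poachers → the rooftop.  (the basement: 5R 3P; the rooftop: 0R 2P)
2. 1 poacher ← the basement.  (the basement: 5R 4P; the rooftop: 0R 1P)
3. 3 poachers → the rooftop.  (the basement: 5R 1P; the rooftop: 0R 4P)
4. 1 poacher ← the basement.  (the basement: 5R 2P; the rooftop: 0R 3P)
5. 3 rangers → the rooftop.  (the basement: 2R 2P; the rooftop: 3R 3P)
6. 1 ranger and 1 poacher ← the basement.  (the basement: 3R 3P; the rooftop: 2R 2P)
7. 3 rangers → the rooftop.  (the basement: 0R 3P; the rooftop: 5R 2P)
8. 1 poacher ← the basement.  (the basement: 0R 4P; the rooftop: 5R 1P)
9. 2 poachers → the rooftop.  (the basement: 0R 2P; the rooftop: 5R 3P)
10. 1 poacher ← the basement.  (the basement: 0R 3P; the rooftop: 5R 2P)
11. 3 poachers → the rooftop.  (the basement: 0R 0P; the rooftop: 5R 5P)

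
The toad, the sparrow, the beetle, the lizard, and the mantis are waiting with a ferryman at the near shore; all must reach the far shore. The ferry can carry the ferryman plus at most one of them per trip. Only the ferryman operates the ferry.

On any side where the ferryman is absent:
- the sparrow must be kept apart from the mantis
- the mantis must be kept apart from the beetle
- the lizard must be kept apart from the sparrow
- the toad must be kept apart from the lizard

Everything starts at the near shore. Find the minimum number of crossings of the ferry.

impossible

Whatever the first load, the items left behind include a forbidden pair without the ferryman. No opening move is safe, so no plan exists.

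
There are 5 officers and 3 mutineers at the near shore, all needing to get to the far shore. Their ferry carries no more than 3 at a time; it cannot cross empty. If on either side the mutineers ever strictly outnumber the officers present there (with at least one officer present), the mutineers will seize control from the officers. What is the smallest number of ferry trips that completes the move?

Counting alone: each trip to the far shore takes at most 3 across and each return brings at least 1 back, so after t trips out (and t−1 returns) at most 3t − (t−1) of the 8 are across; that first reaches 8 at t = 4, so at least 7 crossings are needed.
The plan below uses exactly 7 crossings, so it is optimal:
1. 2 mutineers → the far shore.  (the near shore: 5O 1M; the far shore: 0O 2M)
2. 1 mutineer ← the near shore.  (the near shore: 5O 2M; the far shore: 0O 1M)
3. 2 officers and 1 mutineer → the far shore.  (the near shore: 3O 1M; the far shore: 2O 2M)
4. 1 mutineer ← the near shore.  (the near shore: 3O 2M; the far shore: 2O 1M)
5. 1 officer and 2 mutineers → the far shore.  (the near shore: 2O 0M; the far shore: 3O 3M)
6. 1 mutineer ← the near shore.  (the near shore: 2O 1M; the far shore: 3O 2M)
7. 2 officers and 1 mutineer → the far shore.  (the near shore: 0O 0M; the far shore: 5O 3M)

7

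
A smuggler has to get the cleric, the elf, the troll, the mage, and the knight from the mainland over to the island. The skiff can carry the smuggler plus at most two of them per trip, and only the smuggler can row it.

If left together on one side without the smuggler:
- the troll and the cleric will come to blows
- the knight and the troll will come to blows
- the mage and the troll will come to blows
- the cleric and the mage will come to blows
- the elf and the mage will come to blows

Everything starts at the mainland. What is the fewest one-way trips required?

Counting alone: the smuggler can take at most 2 across per trip to the island, so moving all 5 needs at least 3 loaded trips out, with a return between consecutive ones — at least 5 crossings.
The safety rule pushes this higher. Following every safe sequence of crossings, the most of the 5 that can be at the island as the skiff arrives there on crossing 5 is 4 — never all 5.
So no plan with fewer than 7 crossings exists, and this one achieves 7:
1. Smuggler goes to the island with the mage and the troll.
2. Smuggler goes back to the mainland with the troll.
3. Smuggler goes to the island with the cleric and the knight.
4. Smuggler goes back to the mainland with the cleric.
5. Smuggler goes to the island with the cleric and the elf.
6. Smuggler goes back to the mainland with the mage.
7. Smuggler goes to the island with the mage and the troll.

7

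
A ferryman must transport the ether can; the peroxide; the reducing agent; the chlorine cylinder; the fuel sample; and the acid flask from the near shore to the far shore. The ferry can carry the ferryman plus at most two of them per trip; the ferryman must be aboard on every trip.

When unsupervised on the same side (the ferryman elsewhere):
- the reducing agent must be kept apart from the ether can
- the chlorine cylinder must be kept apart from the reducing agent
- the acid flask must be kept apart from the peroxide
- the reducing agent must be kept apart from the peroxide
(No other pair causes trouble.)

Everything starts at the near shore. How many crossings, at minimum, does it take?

7

Counting alone: the ferryman can take at most 2 across per trip to the far shore, so moving all 6 needs at least 3 loaded trips out, with a return between consecutive ones — at least 5 crossings.
The safety rule pushes this higher. Following every safe sequence of crossings, the most of the 6 that can be at the far shore as the ferry arrives there on crossing 5 is 5 — never all 6.
So no plan with fewer than 7 crossings exists, and this one achieves 7:
1. Ferryman goes to the far shore with the peroxide and the reducing agent.  [the near shore: the acid flask, the chlorine cylinder, the ether can, the fuel sample | the far shore: the peroxide, the reducing agent]
2. Ferryman goes back to the near shore with the peroxide.  [the near shore: the acid flask, the chlorine cylinder, the ether can, the fuel sample, the peroxide | the far shore: the reducing agent]
3. Ferryman goes to the far shore with the ether can and the peroxide.  [the near shore: the acid flask, the chlorine cylinder, the fuel sample | the far shore: the ether can, the peroxide, the reducing agent]
4. Ferryman goes back to the near shore with the reducing agent.  [the near shore: the acid flask, the chlorine cylinder, the fuel sample, the reducing agent | the far shore: the ether can, the peroxide]
5. Ferryman goes to the far shore with the chlorine cylinder and the fuel sample.  [the near shore: the acid flask, the reducing agent | the far shore: the chlorine cylinder, the ether can, the fuel sample, the peroxide]
6. Ferryman goes back to the near shore alone.  [the near shore: the acid flask, the reducing agent | the far shore: the chlorine cylinder, the ether can, the fuel sample, the peroxide]
7. Ferryman goes to the far shore with the acid flask and the reducing agent.  [the near shore: — | the far shore: the acid flask, the chlorine cylinder, the ether can, the fuel sample, the peroxide, the reducing agent]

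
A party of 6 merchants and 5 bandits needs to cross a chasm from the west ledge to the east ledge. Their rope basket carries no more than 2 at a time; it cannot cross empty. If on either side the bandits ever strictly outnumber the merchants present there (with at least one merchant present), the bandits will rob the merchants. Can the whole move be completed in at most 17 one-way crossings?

No

Counting alone: each trip to the east ledge takes at most 2 across and each return brings at least 1 back, so after t trips out (and t−1 returns) at most 2t − (t−1) of the 11 are across; that first reaches 11 at t = 10, so at least 19 crossings are needed.
Since 17 < 19, 17 crossings cannot be enough. (The shortest complete plan in fact takes 19:)
1. 2 bandits → the east ledge.  (the west ledge: 6M 3B; the east ledge: 0M 2B)
2. 1 bandit ← the west ledge.  (the west ledge: 6M 4B; the east ledge: 0M 1B)
3. 2 bandits → the east ledge.  (the west ledge: 6M 2B; the east ledge: 0M 3B)
4. 1 bandit ← the west ledge.  (the west ledge: 6M 3B; the east ledge: 0M 2B)
5. 2 merchants → the east ledge.  (the west ledge: 4M 3B; the east ledge: 2M 2B)
6. 1 bandit ← the west ledge.  (the west ledge: 4M 4B; the east ledge: 2M 1B)
7. 1 merchant and 1 bandit → the east ledge.  (the west ledge: 3M 3B; the east ledge: 3M 2B)
8. 1 merchant ← the west ledge.  (the west ledge: 4M 3B; the east ledge: 2M 2B)
9. 1 merchant and 1 bandit → the east ledge.  (the west ledge: 3M 2B; the east ledge: 3M 3B)
10. 1 bandit ← the west ledge.  (the west ledge: 3M 3B; the east ledge: 3M 2B)
11. 1 merchant and 1 bandit → the east ledge.  (the west ledge: 2M 2B; the east ledge: 4M 3B)
12. 1 merchant ← the west ledge.  (the west ledge: 3M 2B; the east ledge: 3M 3B)
13. 1 merchant and 1 bandit → the east ledge.  (the west ledge: 2M 1B; the east ledge: 4M 4B)
14. 1 bandit ← the west ledge.  (the west ledge: 2M 2B; the east ledge: 4M 3B)
15. 1 merchant and 1 bandit → the east ledge.  (the west ledge: 1M 1B; the east ledge: 5M 4B)
16. 1 merchant ← the west ledge.  (the west ledge: 2M 1B; the east ledge: 4M 4B)
17. 1 merchant and 1 bandit → the east ledge.  (the west ledge: 1M 0B; the east ledge: 5M 5B)
18. 1 bandit ← the west ledge.  (the west ledge: 1M 1B; the east ledge: 5M 4B)
19. 1 merchant and 1 bandit → the east ledge.  (the west ledge: 0M 0B; the east ledge: 6M 5B)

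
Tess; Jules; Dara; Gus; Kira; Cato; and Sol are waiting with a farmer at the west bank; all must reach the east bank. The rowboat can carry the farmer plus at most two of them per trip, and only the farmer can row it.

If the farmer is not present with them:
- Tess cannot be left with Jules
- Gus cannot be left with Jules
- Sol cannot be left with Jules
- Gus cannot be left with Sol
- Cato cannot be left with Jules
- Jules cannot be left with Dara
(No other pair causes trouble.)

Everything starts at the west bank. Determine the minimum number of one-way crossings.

Counting alone: the farmer can take at most 2 across per trip to the east bank, so moving all 7 needs at least 4 loaded trips out, with a return between consecutive ones — at least 7 crossings.
The safety rule pushes this higher. Following every safe sequence of crossings, the most of the 7 that can be at the east bank as the rowboat arrives there on crossings 7, 9 is 5, 6 respectively — never all 7.
So no plan with fewer than 11 crossings exists, and this one achieves 11:
1. Farmer goes to the east bank with Gus and Jules.
2. Farmer goes back to the west bank with Jules.
3. Farmer goes to the east bank with Jules and Tess.
4. Farmer goes back to the west bank with Jules.
5. Farmer goes to the east bank with Dara and Jules.
6. Farmer goes back to the west bank with Jules.
7. Farmer goes to the east bank with Jules and Kira.
8. Farmer goes back to the west bank with Jules.
9. Farmer goes to the east bank with Cato and Jules.
10. Farmer goes back to the west bank with Jules.
11. Farmer goes to the east bank with Jules and Sol.

11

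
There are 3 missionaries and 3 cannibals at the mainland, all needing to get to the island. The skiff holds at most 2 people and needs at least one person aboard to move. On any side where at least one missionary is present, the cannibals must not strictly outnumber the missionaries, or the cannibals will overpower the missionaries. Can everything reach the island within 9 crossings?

No

Counting alone: each trip to the island takes at most 2 across and each return brings at least 1 back, so after t trips out (and t−1 returns) at most 2t − (t−1) of the 6 are across; that first reaches 6 at t = 5, so at least 9 crossings are needed.
The safety rule pushes this higher. Following every safe sequence of crossings, the most of the 6 that can be at the island as the skiff arrives there on crossing 9 is 5 — never all 6.
So the move cannot be finished within 9 crossings. (The shortest complete plan takes 11:)
1. 2 cannibals → the island.  (the mainland: 3M 1C; the island: 0M 2C)
2. 1 cannibal ← the mainland.  (the mainland: 3M 2C; the island: 0M 1C)
3. 2 cannibals → the island.  (the mainland: 3M 0C; the island: 0M 3C)
4. 1 cannibal ← the mainland.  (the mainland: 3M 1C; the island: 0M 2C)
5. 2 missionaries → the island.  (the mainland: 1M 1C; the island: 2M 2C)
6. 1 missionary and 1 cannibal ← the mainland.  (the mainland: 2M 2C; the island: 1M 1C)
7. 2 missionaries → the island.  (the mainland: 0M 2C; the island: 3M 1C)
8. 1 cannibal ← the mainland.  (the mainland: 0M 3C; the island: 3M 0C)
9. 2 cannibals → the island.  (the mainland: 0M 1C; the island: 3M 2C)
10. 1 cannibal ← the mainland.  (the mainland: 0M 2C; the island: 3M 1C)
11. 2 cannibals → the island.  (the mainland: 0M 0C; the island: 3M 3C)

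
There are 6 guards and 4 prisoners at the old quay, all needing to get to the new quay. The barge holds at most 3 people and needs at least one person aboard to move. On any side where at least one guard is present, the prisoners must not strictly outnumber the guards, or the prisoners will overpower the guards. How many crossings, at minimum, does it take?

9

Counting alone: each trip to the new quay takes at most 3 across and each return brings at least 1 back, so after t trips out (and t−1 returns) at most 3t − (t−1) of the 10 are across; that first reaches 10 at t = 5, so at least 9 crossings are needed.
The plan below uses exactly 9 crossings, so it is optimal:
1. 2 prisoners → the new quay.  (the old quay: 6G 2P; the new quay: 0G 2P)
2. 1 prisoner ← the old quay.  (the old quay: 6G 3P; the new quay: 0G 1P)
3. 3 prisoners → the new quay.  (the old quay: 6G 0P; the new quay: 0G 4P)
4. 1 prisoner ← the old quay.  (the old quay: 6G 1P; the new quay: 0G 3P)
5. 3 guards → the new quay.  (the old quay: 3G 1P; the new quay: 3G 3P)
6. 1 prisoner ← the old quay.  (the old quay: 3G 2P; the new quay: 3G 2P)
7. 1 guard and 2 prisoners → the new quay.  (the old quay: 2G 0P; the new quay: 4G 4P)
8. 1 prisoner ← the old quay.  (the old quay: 2G 1P; the new quay: 4G 3P)
9. 2 guards and 1 prisoner → the new quay.  (the old quay: 0G 0P; the new quay: 6G 4P)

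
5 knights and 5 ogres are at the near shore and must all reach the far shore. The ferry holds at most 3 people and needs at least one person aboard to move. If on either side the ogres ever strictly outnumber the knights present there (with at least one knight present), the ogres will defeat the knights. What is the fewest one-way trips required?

11

Counting alone: each trip to the far shore takes at most 3 across and each return brings at least 1 back, so after t trips out (and t−1 returns) at most 3t − (t−1) of the 10 are across; that first reaches 10 at t = 5, so at least 9 crossings are needed.
The safety rule pushes this higher. Following every safe sequence of crossings, the most of the 10 that can be at the far shore as the ferry arrives there on crossing 9 is 9 — never all 10.
So no plan with fewer than 11 crossings exists, and this one achieves 11:
1. 2 ogres → the far shore.  (the near shore: 5K 3O; the far shore: 0K 2O)
2. 1 ogre ← the near shore.  (the near shore: 5K 4O; the far shore: 0K 1O)
3. 3 ogres → the far shore.  (the near shore: 5K 1O; the far shore: 0K 4O)
4. 1 ogre ← the near shore.  (the near shore: 5K 2O; the far shore: 0K 3O)
5. 3 knights → the far shore.  (the near shore: 2K 2O; the far shore: 3K 3O)
6. 1 knight and 1 ogre ← the near shore.  (the near shore: 3K 3O; the far shore: 2K 2O)
7. 3 knights → the far shore.  (the near shore: 0K 3O; the far shore: 5K 2O)
8. 1 ogre ← the near shore.  (the near shore: 0K 4O; the far shore: 5K 1O)
9. 2 ogres → the far shore.  (the near shore: 0K 2O; the far shore: 5K 3O)
10. 1 ogre ← the near shore.  (the near shore: 0K 3O; the far shore: 5K 2O)
11. 3 ogres → the far shore.  (the near shore: 0K 0O; the far shore: 5K 5O)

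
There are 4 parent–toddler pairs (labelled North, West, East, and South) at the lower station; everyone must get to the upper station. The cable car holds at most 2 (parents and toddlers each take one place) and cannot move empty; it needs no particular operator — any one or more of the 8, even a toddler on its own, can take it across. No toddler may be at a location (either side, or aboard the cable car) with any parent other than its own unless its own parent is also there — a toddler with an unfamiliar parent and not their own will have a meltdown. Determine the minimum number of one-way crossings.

impossible

Following every safe sequence of crossings from the start, the most of the 8 that can be at the upper station as the cable car arrives there on crossings 1, 3, 5 is 2, 3, 4 respectively; the best ever achieved is 4 of 8.
From crossing 7 on, no configuration arises that was not already reachable earlier: only 44 distinct safe configurations (who is on which side, and where the cable car is) can ever be reached, none of them has everyone across, and every continuation just revisits them. So no valid plan exists.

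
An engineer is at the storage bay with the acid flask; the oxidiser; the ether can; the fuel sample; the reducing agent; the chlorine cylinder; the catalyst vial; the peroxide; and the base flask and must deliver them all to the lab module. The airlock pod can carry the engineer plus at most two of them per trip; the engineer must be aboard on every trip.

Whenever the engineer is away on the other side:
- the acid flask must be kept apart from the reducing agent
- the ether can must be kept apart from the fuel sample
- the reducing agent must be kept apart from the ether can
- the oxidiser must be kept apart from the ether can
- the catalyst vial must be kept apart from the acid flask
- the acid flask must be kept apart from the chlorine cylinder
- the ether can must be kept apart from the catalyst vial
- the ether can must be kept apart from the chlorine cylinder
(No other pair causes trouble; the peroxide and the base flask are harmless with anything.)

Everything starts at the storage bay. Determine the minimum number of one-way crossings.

Counting alone: the engineer can take at most 2 across per trip to the lab module, so moving all 9 needs at least 5 loaded trips out, with a return between consecutive ones — at least 9 crossings.
The safety rule pushes this higher. Following every safe sequence of crossings, the most of the 9 that can be at the lab module as the airlock pod arrives there on crossing 9 is 7 — never all 9.
So no plan with fewer than 11 crossings exists, and this one achieves 11:
1. Engineer goes to the lab module with the acid flask and the ether can.
2. Engineer goes back to the storage bay alone.
3. Engineer goes to the lab module with the fuel sample and the oxidiser.
4. Engineer goes back to the storage bay with the ether can.
5. Engineer goes to the lab module with the ether can and the reducing agent.
6. Engineer goes back to the storage bay with the acid flask and the ether can.
7. Engineer goes to the lab module with the catalyst vial and the chlorine cylinder.
8. Engineer goes back to the storage bay alone.
9. Engineer goes to the lab module with the base flask and the peroxide.
10. Engineer goes back to the storage bay alone.
11. Engineer goes to the lab module with the acid flask and the ether can.

11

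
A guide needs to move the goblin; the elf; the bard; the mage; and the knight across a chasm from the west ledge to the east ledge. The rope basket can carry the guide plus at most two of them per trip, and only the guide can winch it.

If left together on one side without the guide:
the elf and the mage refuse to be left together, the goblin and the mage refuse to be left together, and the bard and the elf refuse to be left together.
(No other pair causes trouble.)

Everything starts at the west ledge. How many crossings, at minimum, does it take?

5

Counting alone: the guide can take at most 2 across per trip to the east ledge, so moving all 5 needs at least 3 loaded trips out, with a return between consecutive ones — at least 5 crossings.
The plan below uses exactly 5 crossings, so it is optimal:
1. Guide goes to the east ledge with the elf and the goblin.
2. Guide goes back to the west ledge alone.
3. Guide goes to the east ledge with the knight.
4. Guide goes back to the west ledge alone.
5. Guide goes to the east ledge with the bard and the mage.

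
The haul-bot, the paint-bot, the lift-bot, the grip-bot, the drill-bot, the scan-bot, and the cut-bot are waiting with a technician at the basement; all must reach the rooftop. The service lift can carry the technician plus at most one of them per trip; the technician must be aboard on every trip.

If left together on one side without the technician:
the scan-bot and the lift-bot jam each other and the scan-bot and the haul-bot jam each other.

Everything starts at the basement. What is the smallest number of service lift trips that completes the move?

15

Counting alone: the technician can take at most 1 across per trip to the rooftop, so moving all 7 needs at least 7 loaded trips out, with a return between consecutive ones — at least 13 crossings.
The safety rule pushes this higher. Following every safe sequence of crossings, the most of the 7 that can be at the rooftop as the service lift arrives there on crossing 13 is 6 — never all 7.
So no plan with fewer than 15 crossings exists, and this one achieves 15:
1. Technician goes to the rooftop with the scan-bot.
2. Technician goes back to the basement alone.
3. Technician goes to the rooftop with the haul-bot.
4. Technician goes back to the basement with the scan-bot.
5. Technician goes to the rooftop with the lift-bot.
6. Technician goes back to the basement alone.
7. Technician goes to the rooftop with the paint-bot.
8. Technician goes back to the basement alone.
9. Technician goes to the rooftop with the grip-bot.
10. Technician goes back to the basement alone.
11. Technician goes to the rooftop with the drill-bot.
12. Technician goes back to the basement alone.
13. Technician goes to the rooftop with the cut-bot.
14. Technician goes back to the basement alone.
15. Technician goes to the rooftop with the scan-bot.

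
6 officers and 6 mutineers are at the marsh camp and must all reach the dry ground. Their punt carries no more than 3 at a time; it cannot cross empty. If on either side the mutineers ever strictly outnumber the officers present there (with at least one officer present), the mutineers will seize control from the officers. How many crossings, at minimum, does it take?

impossible

Following every safe sequence of crossings from the start, the most of the 12 that can be at the dry ground as the punt arrives there on crossings 1, 3, 5 is 3, 5, 6 respectively; the best ever achieved is 6 of 12.
From crossing 7 on, no configuration arises that was not already reachable earlier: only 17 distinct safe configurations (who is on which side, and where the punt is) can ever be reached, none of them has everyone across, and every continuation just revisits them. They are: 0 officers + 0 mutineers across (punt back at the start); 0 officers + 1 mutineer across (punt there); 0 officers + 1 mutineer across (punt back at the start); 0 officers + 2 mutineers across (punt there); 0 officers + 2 mutineers across (punt back at the start); 0 officers + 3 mutineers across (punt there); 0 officers + 3 mutineers across (punt back at the start); 0 officers + 4 mutineers across (punt there); 0 officers + 4 mutineers across (punt back at the start); 0 officers + 5 mutineers across (punt there); 0 officers + 5 mutineers across (punt back at the start); 0 officers + 6 mutineers across (punt there); 1 officer + 1 mutineer across (punt there); 1 officer + 1 mutineer across (punt back at the start); 2 officers + 2 mutineers across (punt there); 2 officers + 2 mutineers across (punt back at the start); 3 officers + 3 mutineers across (punt there). So no valid plan exists.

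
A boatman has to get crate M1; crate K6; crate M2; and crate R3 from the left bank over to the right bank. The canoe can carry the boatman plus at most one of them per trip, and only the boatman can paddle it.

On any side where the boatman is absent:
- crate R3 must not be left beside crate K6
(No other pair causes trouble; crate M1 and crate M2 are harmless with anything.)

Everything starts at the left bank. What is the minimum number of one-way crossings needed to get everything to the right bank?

7

Counting alone: the boatman can take at most 1 across per trip to the right bank, so moving all 4 needs at least 4 loaded trips out, with a return between consecutive ones — at least 7 crossings.
The plan below uses exactly 7 crossings, so it is optimal:
1. Boatman goes to the right bank with crate K6.
2. Boatman goes back to the left bank alone.
3. Boatman goes to the right bank with crate M1.
4. Boatman goes back to the left bank alone.
5. Boatman goes to the right bank with crate M2.
6. Boatman goes back to the left bank alone.
7. Boatman goes to the right bank with crate R3.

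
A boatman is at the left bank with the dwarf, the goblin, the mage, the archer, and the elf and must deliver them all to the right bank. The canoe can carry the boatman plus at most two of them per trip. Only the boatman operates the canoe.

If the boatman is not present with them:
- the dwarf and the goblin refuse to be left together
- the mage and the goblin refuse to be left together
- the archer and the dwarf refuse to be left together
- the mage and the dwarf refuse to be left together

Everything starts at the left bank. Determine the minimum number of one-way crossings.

Counting alone: the boatman can take at most 2 across per trip to the right bank, so moving all 5 needs at least 3 loaded trips out, with a return between consecutive ones — at least 5 crossings.
The safety rule pushes this higher. Following every safe sequence of crossings, the most of the 5 that can be at the right bank as the canoe arrives there on crossing 5 is 4 — never all 5.
So no plan with fewer than 7 crossings exists, and this one achieves 7:
1. Boatman goes to the right bank with the dwarf and the goblin.
2. Boatman goes back to the left bank with the dwarf.
3. Boatman goes to the right bank with the archer and the dwarf.
4. Boatman goes back to the left bank with the dwarf.
5. Boatman goes to the right bank with the dwarf and the elf.
6. Boatman goes back to the left bank with the dwarf.
7. Boatman goes to the right bank with the dwarf and the mage.

7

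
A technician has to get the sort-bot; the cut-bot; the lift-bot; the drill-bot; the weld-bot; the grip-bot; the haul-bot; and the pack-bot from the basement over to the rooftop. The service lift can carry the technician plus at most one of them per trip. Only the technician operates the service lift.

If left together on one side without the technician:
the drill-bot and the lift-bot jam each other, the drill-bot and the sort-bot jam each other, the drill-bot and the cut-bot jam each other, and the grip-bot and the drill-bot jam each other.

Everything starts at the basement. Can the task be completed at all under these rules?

Following every safe sequence of crossings from the start, the most of the 8 that can be at the rooftop as the service lift arrives there on crossings 1, 3, 5, 7, 9 is 1, 2, 3, 4, 5 respectively; the best ever achieved is 5 of 8.
From crossing 11 on, no configuration arises that was not already reachable earlier: only 88 distinct safe configurations (who is on which side, and where the service lift is) can ever be reached, none of them has everyone across, and every continuation just revisits them. So no valid plan exists.

No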